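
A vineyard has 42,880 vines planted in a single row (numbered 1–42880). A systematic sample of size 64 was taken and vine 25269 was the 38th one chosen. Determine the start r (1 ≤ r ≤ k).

k = 42880/64 = 670
r = 25269 − (38−1)×670 = 25269 − 24790 = 479

479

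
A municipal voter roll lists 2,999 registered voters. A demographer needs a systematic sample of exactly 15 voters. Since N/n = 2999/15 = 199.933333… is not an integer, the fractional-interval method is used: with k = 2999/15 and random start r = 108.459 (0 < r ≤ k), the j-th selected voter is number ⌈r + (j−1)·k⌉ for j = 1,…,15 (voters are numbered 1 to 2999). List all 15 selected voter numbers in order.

109, 309, 509, 709, 909, 1109, 1309, 1508, 1708, 1908, 2108, 2308, 2508, 2708, 2908

j=1: r + 0k = 108.459 → ⌈·⌉ = 109
j=2: r + 1k = 308.392333… → ⌈·⌉ = 309
j=3: r + 2k = 508.325666… → ⌈·⌉ = 509
j=4: r + 3k = 708.259 → ⌈·⌉ = 709
j=5: r + 4k = 908.192333… → ⌈·⌉ = 909
j=6: r + 5k = 1108.125666… → ⌈·⌉ = 1109
j=7: r + 6k = 1308.059 → ⌈·⌉ = 1309
j=8: r + 7k = 1507.992333… → ⌈·⌉ = 1508
j=9: r + 8k = 1707.925666… → ⌈·⌉ = 1708
j=10: r + 9k = 1907.859 → ⌈·⌉ = 1908
j=11: r + 10k = 2107.792333… → ⌈·⌉ = 2108
j=12: r + 11k = 2307.725666… → ⌈·⌉ = 2308
j=13: r + 12k = 2507.659 → ⌈·⌉ = 2508
j=14: r + 13k = 2707.592333… → ⌈·⌉ = 2708
j=15: r + 14k = 2907.525666… → ⌈·⌉ = 2908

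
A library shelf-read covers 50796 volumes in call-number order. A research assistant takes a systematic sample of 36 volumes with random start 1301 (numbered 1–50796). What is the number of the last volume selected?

k = 50796/36 = 1411
36th selection = r + (36−1)·k = 1301 + 35×1411 = 1301 + 49385 = 50686

50686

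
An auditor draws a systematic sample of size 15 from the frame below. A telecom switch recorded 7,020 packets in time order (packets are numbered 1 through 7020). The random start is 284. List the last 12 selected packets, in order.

1688, 2156, 2624, 3092, 3560, 4028, 4496, 4964, 5432, 5900, 6368, 6836

k = N/n = 7020/15 = 468
4th selection = 284 + 3×468 = 1688
5th: 1688 + 468 = 2156
6th: 2156 + 468 = 2624
7th: 2624 + 468 = 3092
8th: 3092 + 468 = 3560
9th: 3560 + 468 = 4028
10th: 4028 + 468 = 4496
11th: 4496 + 468 = 4964
12th: 4964 + 468 = 5432
13th: 5432 + 468 = 5900
14th: 5900 + 468 = 6368
15th: 6368 + 468 = 6836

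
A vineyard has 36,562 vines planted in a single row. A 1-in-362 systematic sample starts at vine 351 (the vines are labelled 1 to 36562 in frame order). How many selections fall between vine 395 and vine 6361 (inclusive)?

k = 362
First selection ≥ 395: 351 + ⌈(395−351)/362⌉·362 = 351 + 1×362 = 713
Last selection ≤ 6361: 351 + ⌊(6361−351)/362⌋·362 = 351 + 16×362 = 6143
Count = 16 − 1 + 1 = 16

16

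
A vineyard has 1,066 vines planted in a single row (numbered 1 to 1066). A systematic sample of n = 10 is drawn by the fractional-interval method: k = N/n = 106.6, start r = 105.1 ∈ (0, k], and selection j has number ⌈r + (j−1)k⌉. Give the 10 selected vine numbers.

106, 212, 319, 425, 532, 639, 745, 852, 958, 1065

j=1: r + 0k = 105.1 → ⌈·⌉ = 106
j=2: r + 1k = 211.7 → ⌈·⌉ = 212
j=3: r + 2k = 318.3 → ⌈·⌉ = 319
j=4: r + 3k = 424.9 → ⌈·⌉ = 425
j=5: r + 4k = 531.5 → ⌈·⌉ = 532
j=6: r + 5k = 638.1 → ⌈·⌉ = 639
j=7: r + 6k = 744.7 → ⌈·⌉ = 745
j=8: r + 7k = 851.3 → ⌈·⌉ = 852
j=9: r + 8k = 957.9 → ⌈·⌉ = 958
j=10: r + 9k = 1064.5 → ⌈·⌉ = 1065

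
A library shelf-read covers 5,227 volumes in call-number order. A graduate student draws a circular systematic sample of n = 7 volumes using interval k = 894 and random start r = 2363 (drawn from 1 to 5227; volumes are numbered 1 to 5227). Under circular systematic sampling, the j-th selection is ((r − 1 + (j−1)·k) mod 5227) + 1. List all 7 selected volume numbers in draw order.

2363, 3257, 4151, 5045, 712, 1606, 2500

Selection 1: 2363
Selection 2: 2363 + 894 = 3257
Selection 3: 3257 + 894 = 4151
Selection 4: 4151 + 894 = 5045
Selection 5: 5045 + 894 = 5939 → 5939 − 5227 = 712
Selection 6: 712 + 894 = 1606
Selection 7: 1606 + 894 = 2500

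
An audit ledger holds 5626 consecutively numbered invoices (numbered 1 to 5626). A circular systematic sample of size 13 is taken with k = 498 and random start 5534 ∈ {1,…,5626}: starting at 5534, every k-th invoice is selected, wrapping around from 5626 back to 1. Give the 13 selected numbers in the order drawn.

5534, 406, 904, 1402, 1900, 2398, 2896, 3394, 3892, 4390, 4888, 5386, 258

Selection 1: 5534
Selection 2: 5534 + 498 = 6032 → 6032 − 5626 = 406
Selection 3: 406 + 498 = 904
Selection 4: 904 + 498 = 1402
Selection 5: 1402 + 498 = 1900
Selection 6: 1900 + 498 = 2398
Selection 7: 2398 + 498 = 2896
Selection 8: 2896 + 498 = 3394
Selection 9: 3394 + 498 = 3892
Selection 10: 3892 + 498 = 4390
Selection 11: 4390 + 498 = 4888
Selection 12: 4888 + 498 = 5386
Selection 13: 5386 + 498 = 5884 → 5884 − 5626 = 258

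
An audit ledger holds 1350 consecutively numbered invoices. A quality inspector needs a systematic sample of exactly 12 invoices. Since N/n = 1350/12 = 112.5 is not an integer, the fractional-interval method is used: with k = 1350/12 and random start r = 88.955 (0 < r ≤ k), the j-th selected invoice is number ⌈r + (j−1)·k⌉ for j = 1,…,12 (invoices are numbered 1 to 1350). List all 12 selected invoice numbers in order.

j=1: r + 0k = 88.955 → ⌈·⌉ = 89
j=2: r + 1k = 201.455 → ⌈·⌉ = 202
j=3: r + 2k = 313.955 → ⌈·⌉ = 314
j=4: r + 3k = 426.455 → ⌈·⌉ = 427
j=5: r + 4k = 538.955 → ⌈·⌉ = 539
j=6: r + 5k = 651.455 → ⌈·⌉ = 652
j=7: r + 6k = 763.955 → ⌈·⌉ = 764
j=8: r + 7k = 876.455 → ⌈·⌉ = 877
j=9: r + 8k = 988.955 → ⌈·⌉ = 989
j=10: r + 9k = 1101.455 → ⌈·⌉ = 1102
j=11: r + 10k = 1213.955 → ⌈·⌉ = 1214
j=12: r + 11k = 1326.455 → ⌈·⌉ = 1327

89, 202, 314, 427, 539, 652, 764, 877, 989, 1102, 1214, 1327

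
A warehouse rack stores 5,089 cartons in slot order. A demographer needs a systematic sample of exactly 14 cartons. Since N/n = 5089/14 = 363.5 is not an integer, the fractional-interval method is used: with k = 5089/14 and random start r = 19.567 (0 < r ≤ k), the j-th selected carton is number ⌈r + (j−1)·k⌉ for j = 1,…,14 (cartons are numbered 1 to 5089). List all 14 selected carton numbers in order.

20, 384, 747, 1111, 1474, 1838, 2201, 2565, 2928, 3292, 3655, 4019, 4382, 4746

j=1: r + 0k = 19.567 → ⌈·⌉ = 20
j=2: r + 1k = 383.067 → ⌈·⌉ = 384
j=3: r + 2k = 746.567 → ⌈·⌉ = 747
j=4: r + 3k = 1110.067 → ⌈·⌉ = 1111
j=5: r + 4k = 1473.567 → ⌈·⌉ = 1474
j=6: r + 5k = 1837.067 → ⌈·⌉ = 1838
j=7: r + 6k = 2200.567 → ⌈·⌉ = 2201
j=8: r + 7k = 2564.067 → ⌈·⌉ = 2565
j=9: r + 8k = 2927.567 → ⌈·⌉ = 2928
j=10: r + 9k = 3291.067 → ⌈·⌉ = 3292
j=11: r + 10k = 3654.567 → ⌈·⌉ = 3655
j=12: r + 11k = 4018.067 → ⌈·⌉ = 4019
j=13: r + 12k = 4381.567 → ⌈·⌉ = 4382
j=14: r + 13k = 4745.067 → ⌈·⌉ = 4746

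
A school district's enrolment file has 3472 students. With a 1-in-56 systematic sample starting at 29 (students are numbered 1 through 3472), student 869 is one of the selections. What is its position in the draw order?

16

k = 56
position = (869 − 29)/56 + 1 = 840/56 + 1 = 15 + 1 = 16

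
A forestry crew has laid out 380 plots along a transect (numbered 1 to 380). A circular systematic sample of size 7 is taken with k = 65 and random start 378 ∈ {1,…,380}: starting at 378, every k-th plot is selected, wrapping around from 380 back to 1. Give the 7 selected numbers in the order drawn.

Selection 1: 378
Selection 2: 378 + 65 = 443 → 443 − 380 = 63
Selection 3: 63 + 65 = 128
Selection 4: 128 + 65 = 193
Selection 5: 193 + 65 = 258
Selection 6: 258 + 65 = 323
Selection 7: 323 + 65 = 388 → 388 − 380 = 8

378, 63, 128, 193, 258, 323, 8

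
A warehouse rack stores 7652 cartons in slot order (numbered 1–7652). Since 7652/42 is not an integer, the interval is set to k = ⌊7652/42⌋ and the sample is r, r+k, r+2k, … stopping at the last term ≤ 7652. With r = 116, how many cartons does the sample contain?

k = ⌊7652/42⌋ = 182
Achieved size = ⌊(7652 − 116)/182⌋ + 1 = ⌊7536/182⌋ + 1 = 41 + 1 = 42
(last selection: 116 + 41×182 = 7578 ≤ 7652; next would be 7760 > 7652)

42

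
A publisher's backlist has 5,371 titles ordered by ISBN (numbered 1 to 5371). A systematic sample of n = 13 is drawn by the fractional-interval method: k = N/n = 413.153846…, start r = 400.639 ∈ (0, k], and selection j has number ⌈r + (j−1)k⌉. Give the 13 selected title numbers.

j=1: r + 0k = 400.639 → ⌈·⌉ = 401
j=2: r + 1k = 813.792846… → ⌈·⌉ = 814
j=3: r + 2k = 1226.946692… → ⌈·⌉ = 1227
j=4: r + 3k = 1640.100538… → ⌈·⌉ = 1641
j=5: r + 4k = 2053.254384… → ⌈·⌉ = 2054
j=6: r + 5k = 2466.408230… → ⌈·⌉ = 2467
j=7: r + 6k = 2879.562076… → ⌈·⌉ = 2880
j=8: r + 7k = 3292.715923… → ⌈·⌉ = 3293
j=9: r + 8k = 3705.869769… → ⌈·⌉ = 3706
j=10: r + 9k = 4119.023615… → ⌈·⌉ = 4120
j=11: r + 10k = 4532.177461… → ⌈·⌉ = 4533
j=12: r + 11k = 4945.331307… → ⌈·⌉ = 4946
j=13: r + 12k = 5358.485153… → ⌈·⌉ = 5359

401, 814, 1227, 1641, 2054, 2467, 2880, 3293, 3706, 4120, 4533, 4946, 5359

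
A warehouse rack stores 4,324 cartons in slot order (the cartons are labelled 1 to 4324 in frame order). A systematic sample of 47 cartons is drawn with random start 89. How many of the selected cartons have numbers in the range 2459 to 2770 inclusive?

k = 4324/47 = 92
First selection ≥ 2459: 89 + ⌈(2459−89)/92⌉·92 = 89 + 26×92 = 2481
Last selection ≤ 2770: 89 + ⌊(2770−89)/92⌋·92 = 89 + 29×92 = 2757
Count = 29 − 26 + 1 = 4

4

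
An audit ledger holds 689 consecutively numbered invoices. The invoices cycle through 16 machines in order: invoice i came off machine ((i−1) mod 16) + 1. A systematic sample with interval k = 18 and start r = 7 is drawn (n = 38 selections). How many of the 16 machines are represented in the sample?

Consecutive selections differ by k = 18, so their machine numbers differ by 18 mod 16 = 2.
gcd(18, 16) = 2, so the sample visits 16/2 = 8 distinct residues mod 16.
Start 7 is machine 7; the machines hit are 1, 3, 5, 7, 9, 11, 13, 15.

8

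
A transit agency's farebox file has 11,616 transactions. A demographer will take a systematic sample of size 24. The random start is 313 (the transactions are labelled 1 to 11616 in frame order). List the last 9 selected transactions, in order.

k = N/n = 11616/24 = 484
16th selection = 313 + 15×484 = 7573
17th: 7573 + 484 = 8057
18th: 8057 + 484 = 8541
19th: 8541 + 484 = 9025
20th: 9025 + 484 = 9509
21st: 9509 + 484 = 9993
22nd: 9993 + 484 = 10477
23rd: 10477 + 484 = 10961
24th: 10961 + 484 = 11445

7573, 8057, 8541, 9025, 9509, 9993, 10477, 10961, 11445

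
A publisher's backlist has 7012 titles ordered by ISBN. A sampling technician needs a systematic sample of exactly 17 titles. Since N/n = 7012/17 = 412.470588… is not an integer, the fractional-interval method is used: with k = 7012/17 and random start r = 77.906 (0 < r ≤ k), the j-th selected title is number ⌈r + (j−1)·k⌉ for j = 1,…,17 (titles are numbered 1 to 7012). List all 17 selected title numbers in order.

78, 491, 903, 1316, 1728, 2141, 2553, 2966, 3378, 3791, 4203, 4616, 5028, 5441, 5853, 6265, 6678

j=1: r + 0k = 77.906 → ⌈·⌉ = 78
j=2: r + 1k = 490.376588… → ⌈·⌉ = 491
j=3: r + 2k = 902.847176… → ⌈·⌉ = 903
j=4: r + 3k = 1315.317764… → ⌈·⌉ = 1316
j=5: r + 4k = 1727.788352… → ⌈·⌉ = 1728
j=6: r + 5k = 2140.258941… → ⌈·⌉ = 2141
j=7: r + 6k = 2552.729529… → ⌈·⌉ = 2553
j=8: r + 7k = 2965.200117… → ⌈·⌉ = 2966
j=9: r + 8k = 3377.670705… → ⌈·⌉ = 3378
j=10: r + 9k = 3790.141294… → ⌈·⌉ = 3791
j=11: r + 10k = 4202.611882… → ⌈·⌉ = 4203
j=12: r + 11k = 4615.082470… → ⌈·⌉ = 4616
j=13: r + 12k = 5027.553058… → ⌈·⌉ = 5028
j=14: r + 13k = 5440.023647… → ⌈·⌉ = 5441
j=15: r + 14k = 5852.494235… → ⌈·⌉ = 5853
j=16: r + 15k = 6264.964823… → ⌈·⌉ = 6265
j=17: r + 16k = 6677.435411… → ⌈·⌉ = 6678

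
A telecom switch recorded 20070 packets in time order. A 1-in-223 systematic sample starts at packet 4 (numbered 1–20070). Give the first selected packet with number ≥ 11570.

k = 223
Steps past start: ⌈(11570 − 4)/223⌉ = ⌈11566/223⌉ = 52
Selected packet: 4 + 52×223 = 11600

11600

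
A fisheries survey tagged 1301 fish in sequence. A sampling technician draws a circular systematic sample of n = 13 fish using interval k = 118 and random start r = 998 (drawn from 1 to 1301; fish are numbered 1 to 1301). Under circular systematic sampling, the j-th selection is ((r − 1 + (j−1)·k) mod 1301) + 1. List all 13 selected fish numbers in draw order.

Selection 1: 998
Selection 2: 998 + 118 = 1116
Selection 3: 1116 + 118 = 1234
Selection 4: 1234 + 118 = 1352 → 1352 − 1301 = 51
Selection 5: 51 + 118 = 169
Selection 6: 169 + 118 = 287
Selection 7: 287 + 118 = 405
Selection 8: 405 + 118 = 523
Selection 9: 523 + 118 = 641
Selection 10: 641 + 118 = 759
Selection 11: 759 + 118 = 877
Selection 12: 877 + 118 = 995
Selection 13: 995 + 118 = 1113

998, 1116, 1234, 51, 169, 287, 405, 523, 641, 759, 877, 995, 1113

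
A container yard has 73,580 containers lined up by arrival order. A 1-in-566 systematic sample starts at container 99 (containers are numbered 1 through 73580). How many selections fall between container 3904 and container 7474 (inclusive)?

7

k = 566
First selection ≥ 3904: 99 + ⌈(3904−99)/566⌉·566 = 99 + 7×566 = 4061
Last selection ≤ 7474: 99 + ⌊(7474−99)/566⌋·566 = 99 + 13×566 = 7457
Count = 13 − 7 + 1 = 7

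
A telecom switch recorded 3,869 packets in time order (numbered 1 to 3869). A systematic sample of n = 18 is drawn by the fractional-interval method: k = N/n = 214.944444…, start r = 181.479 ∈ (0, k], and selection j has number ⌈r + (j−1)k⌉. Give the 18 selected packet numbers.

j=1: r + 0k = 181.479 → ⌈·⌉ = 182
j=2: r + 1k = 396.423444… → ⌈·⌉ = 397
j=3: r + 2k = 611.367888… → ⌈·⌉ = 612
j=4: r + 3k = 826.312333… → ⌈·⌉ = 827
j=5: r + 4k = 1041.256777… → ⌈·⌉ = 1042
j=6: r + 5k = 1256.201222… → ⌈·⌉ = 1257
j=7: r + 6k = 1471.145666… → ⌈·⌉ = 1472
j=8: r + 7k = 1686.090111… → ⌈·⌉ = 1687
j=9: r + 8k = 1901.034555… → ⌈·⌉ = 1902
j=10: r + 9k = 2115.979 → ⌈·⌉ = 2116
j=11: r + 10k = 2330.923444… → ⌈·⌉ = 2331
j=12: r + 11k = 2545.867888… → ⌈·⌉ = 2546
j=13: r + 12k = 2760.812333… → ⌈·⌉ = 2761
j=14: r + 13k = 2975.756777… → ⌈·⌉ = 2976
j=15: r + 14k = 3190.701222… → ⌈·⌉ = 3191
j=16: r + 15k = 3405.645666… → ⌈·⌉ = 3406
j=17: r + 16k = 3620.590111… → ⌈·⌉ = 3621
j=18: r + 17k = 3835.534555… → ⌈·⌉ = 3836

182, 397, 612, 827, 1042, 1257, 1472, 1687, 1902, 2116, 2331, 2546, 2761, 2976, 3191, 3406, 3621, 3836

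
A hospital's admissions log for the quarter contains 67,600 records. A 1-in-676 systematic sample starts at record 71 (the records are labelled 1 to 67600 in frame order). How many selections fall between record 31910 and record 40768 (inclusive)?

k = 676
First selection ≥ 31910: 71 + ⌈(31910−71)/676⌉·676 = 71 + 48×676 = 32519
Last selection ≤ 40768: 71 + ⌊(40768−71)/676⌋·676 = 71 + 60×676 = 40631
Count = 60 − 48 + 1 = 13

13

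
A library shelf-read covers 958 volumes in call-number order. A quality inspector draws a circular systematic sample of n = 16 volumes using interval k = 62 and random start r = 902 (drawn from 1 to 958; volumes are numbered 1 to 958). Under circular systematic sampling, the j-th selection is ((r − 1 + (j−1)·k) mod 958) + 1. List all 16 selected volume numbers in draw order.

Selection 1: 902
Selection 2: 902 + 62 = 964 → 964 − 958 = 6
Selection 3: 6 + 62 = 68
Selection 4: 68 + 62 = 130
Selection 5: 130 + 62 = 192
Selection 6: 192 + 62 = 254
Selection 7: 254 + 62 = 316
Selection 8: 316 + 62 = 378
Selection 9: 378 + 62 = 440
Selection 10: 440 + 62 = 502
Selection 11: 502 + 62 = 564
Selection 12: 564 + 62 = 626
Selection 13: 626 + 62 = 688
Selection 14: 688 + 62 = 750
Selection 15: 750 + 62 = 812
Selection 16: 812 + 62 = 874

902, 6, 68, 130, 192, 254, 316, 378, 440, 502, 564, 626, 688, 750, 812, 874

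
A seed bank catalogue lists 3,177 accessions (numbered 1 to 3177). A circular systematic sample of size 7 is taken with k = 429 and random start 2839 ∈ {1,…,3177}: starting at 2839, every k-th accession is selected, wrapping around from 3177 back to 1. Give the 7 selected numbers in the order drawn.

2839, 91, 520, 949, 1378, 1807, 2236

Selection 1: 2839
Selection 2: 2839 + 429 = 3268 → 3268 − 3177 = 91
Selection 3: 91 + 429 = 520
Selection 4: 520 + 429 = 949
Selection 5: 949 + 429 = 1378
Selection 6: 1378 + 429 = 1807
Selection 7: 1807 + 429 = 2236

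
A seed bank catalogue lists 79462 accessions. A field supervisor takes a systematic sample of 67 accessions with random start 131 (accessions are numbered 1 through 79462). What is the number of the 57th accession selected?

66547

k = 79462/67 = 1186
57th selection = r + (57−1)·k = 131 + 56×1186 = 131 + 66416 = 66547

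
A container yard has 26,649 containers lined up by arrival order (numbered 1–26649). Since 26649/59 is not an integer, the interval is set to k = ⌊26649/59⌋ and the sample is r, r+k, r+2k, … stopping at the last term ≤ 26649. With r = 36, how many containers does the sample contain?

60

k = ⌊26649/59⌋ = 451
Achieved size = ⌊(26649 − 36)/451⌋ + 1 = ⌊26613/451⌋ + 1 = 59 + 1 = 60
(last selection: 36 + 59×451 = 26645 ≤ 26649; next would be 27096 > 26649)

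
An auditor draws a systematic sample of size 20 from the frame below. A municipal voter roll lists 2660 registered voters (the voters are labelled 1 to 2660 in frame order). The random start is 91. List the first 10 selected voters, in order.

91, 224, 357, 490, 623, 756, 889, 1022, 1155, 1288

k = N/n = 2660/20 = 133
voter 1: 91
voter 2: 91 + 133 = 224
voter 3: 224 + 133 = 357
voter 4: 357 + 133 = 490
voter 5: 490 + 133 = 623
voter 6: 623 + 133 = 756
voter 7: 756 + 133 = 889
voter 8: 889 + 133 = 1022
voter 9: 1022 + 133 = 1155
voter 10: 1155 + 133 = 1288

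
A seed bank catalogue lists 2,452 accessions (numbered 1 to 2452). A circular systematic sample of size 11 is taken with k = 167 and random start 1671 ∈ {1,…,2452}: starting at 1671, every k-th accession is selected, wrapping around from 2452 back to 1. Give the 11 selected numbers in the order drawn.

Selection 1: 1671
Selection 2: 1671 + 167 = 1838
Selection 3: 1838 + 167 = 2005
Selection 4: 2005 + 167 = 2172
Selection 5: 2172 + 167 = 2339
Selection 6: 2339 + 167 = 2506 → 2506 − 2452 = 54
Selection 7: 54 + 167 = 221
Selection 8: 221 + 167 = 388
Selection 9: 388 + 167 = 555
Selection 10: 555 + 167 = 722
Selection 11: 722 + 167 = 889

1671, 1838, 2005, 2172, 2339, 54, 221, 388, 555, 722, 889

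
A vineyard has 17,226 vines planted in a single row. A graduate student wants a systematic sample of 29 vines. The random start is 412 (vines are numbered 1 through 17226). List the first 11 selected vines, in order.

k = N/n = 17226/29 = 594
vine 1: 412
vine 2: 412 + 594 = 1006
vine 3: 1006 + 594 = 1600
vine 4: 1600 + 594 = 2194
vine 5: 2194 + 594 = 2788
vine 6: 2788 + 594 = 3382
vine 7: 3382 + 594 = 3976
vine 8: 3976 + 594 = 4570
vine 9: 4570 + 594 = 5164
vine 10: 5164 + 594 = 5758
vine 11: 5758 + 594 = 6352

412, 1006, 1600, 2194, 2788, 3382, 3976, 4570, 5164, 5758, 6352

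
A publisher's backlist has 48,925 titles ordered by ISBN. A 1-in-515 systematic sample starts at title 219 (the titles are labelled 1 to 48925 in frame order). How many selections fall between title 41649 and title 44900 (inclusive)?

6

k = 515
First selection ≥ 41649: 219 + ⌈(41649−219)/515⌉·515 = 219 + 81×515 = 41934
Last selection ≤ 44900: 219 + ⌊(44900−219)/515⌋·515 = 219 + 86×515 = 44509
Count = 86 − 81 + 1 = 6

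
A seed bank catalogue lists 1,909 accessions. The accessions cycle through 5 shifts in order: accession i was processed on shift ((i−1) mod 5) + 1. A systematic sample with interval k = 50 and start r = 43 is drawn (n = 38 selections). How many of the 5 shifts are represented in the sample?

Consecutive selections differ by k = 50, so their shift numbers differ by 50 mod 5 = 0.
gcd(50, 5) = 5, so the sample visits 5/5 = 1 distinct residues mod 5.
Start 43 is shift 3; the shifts hit are 3.

1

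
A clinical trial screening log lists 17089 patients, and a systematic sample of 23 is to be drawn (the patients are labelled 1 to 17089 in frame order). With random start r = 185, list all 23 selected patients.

185, 928, 1671, 2414, 3157, 3900, 4643, 5386, 6129, 6872, 7615, 8358, 9101, 9844, 10587, 11330, 12073, 12816, 13559, 14302, 15045, 15788, 16531

k = N/n = 17089/23 = 743
patient 1: 185
patient 2: 185 + 743 = 928
patient 3: 928 + 743 = 1671
patient 4: 1671 + 743 = 2414
patient 5: 2414 + 743 = 3157
patient 6: 3157 + 743 = 3900
patient 7: 3900 + 743 = 4643
patient 8: 4643 + 743 = 5386
patient 9: 5386 + 743 = 6129
patient 10: 6129 + 743 = 6872
patient 11: 6872 + 743 = 7615
patient 12: 7615 + 743 = 8358
patient 13: 8358 + 743 = 9101
patient 14: 9101 + 743 = 9844
patient 15: 9844 + 743 = 10587
patient 16: 10587 + 743 = 11330
patient 17: 11330 + 743 = 12073
patient 18: 12073 + 743 = 12816
patient 19: 12816 + 743 = 13559
patient 20: 13559 + 743 = 14302
patient 21: 14302 + 743 = 15045
patient 22: 15045 + 743 = 15788
patient 23: 15788 + 743 = 16531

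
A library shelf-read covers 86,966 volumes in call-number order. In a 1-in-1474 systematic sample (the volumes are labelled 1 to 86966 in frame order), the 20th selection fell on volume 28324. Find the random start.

k = 1474
r = 28324 − (20−1)×1474 = 28324 − 28006 = 318

318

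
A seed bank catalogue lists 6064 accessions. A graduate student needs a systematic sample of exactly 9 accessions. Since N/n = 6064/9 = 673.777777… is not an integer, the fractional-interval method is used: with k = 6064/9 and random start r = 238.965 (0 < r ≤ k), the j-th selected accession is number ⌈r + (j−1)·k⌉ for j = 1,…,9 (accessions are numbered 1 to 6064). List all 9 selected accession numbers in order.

239, 913, 1587, 2261, 2935, 3608, 4282, 4956, 5630

j=1: r + 0k = 238.965 → ⌈·⌉ = 239
j=2: r + 1k = 912.742777… → ⌈·⌉ = 913
j=3: r + 2k = 1586.520555… → ⌈·⌉ = 1587
j=4: r + 3k = 2260.298333… → ⌈·⌉ = 2261
j=5: r + 4k = 2934.076111… → ⌈·⌉ = 2935
j=6: r + 5k = 3607.853888… → ⌈·⌉ = 3608
j=7: r + 6k = 4281.631666… → ⌈·⌉ = 4282
j=8: r + 7k = 4955.409444… → ⌈·⌉ = 4956
j=9: r + 8k = 5629.187222… → ⌈·⌉ = 5630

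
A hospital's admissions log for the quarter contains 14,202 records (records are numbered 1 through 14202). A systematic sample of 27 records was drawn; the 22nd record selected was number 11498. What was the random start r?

452

k = 14202/27 = 526
r = 11498 − (22−1)×526 = 11498 − 11046 = 452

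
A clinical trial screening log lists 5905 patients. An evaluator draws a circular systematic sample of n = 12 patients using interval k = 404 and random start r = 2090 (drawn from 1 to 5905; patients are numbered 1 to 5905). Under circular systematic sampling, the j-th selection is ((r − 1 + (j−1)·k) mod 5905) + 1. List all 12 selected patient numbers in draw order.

2090, 2494, 2898, 3302, 3706, 4110, 4514, 4918, 5322, 5726, 225, 629

Selection 1: 2090
Selection 2: 2090 + 404 = 2494
Selection 3: 2494 + 404 = 2898
Selection 4: 2898 + 404 = 3302
Selection 5: 3302 + 404 = 3706
Selection 6: 3706 + 404 = 4110
Selection 7: 4110 + 404 = 4514
Selection 8: 4514 + 404 = 4918
Selection 9: 4918 + 404 = 5322
Selection 10: 5322 + 404 = 5726
Selection 11: 5726 + 404 = 6130 → 6130 − 5905 = 225
Selection 12: 225 + 404 = 629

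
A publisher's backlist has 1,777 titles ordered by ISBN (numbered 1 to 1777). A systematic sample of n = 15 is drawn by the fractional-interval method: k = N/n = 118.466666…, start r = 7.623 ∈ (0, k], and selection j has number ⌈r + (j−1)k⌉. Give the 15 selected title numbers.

j=1: r + 0k = 7.623 → ⌈·⌉ = 8
j=2: r + 1k = 126.089666… → ⌈·⌉ = 127
j=3: r + 2k = 244.556333… → ⌈·⌉ = 245
j=4: r + 3k = 363.023 → ⌈·⌉ = 364
j=5: r + 4k = 481.489666… → ⌈·⌉ = 482
j=6: r + 5k = 599.956333… → ⌈·⌉ = 600
j=7: r + 6k = 718.423 → ⌈·⌉ = 719
j=8: r + 7k = 836.889666… → ⌈·⌉ = 837
j=9: r + 8k = 955.356333… → ⌈·⌉ = 956
j=10: r + 9k = 1073.823 → ⌈·⌉ = 1074
j=11: r + 10k = 1192.289666… → ⌈·⌉ = 1193
j=12: r + 11k = 1310.756333… → ⌈·⌉ = 1311
j=13: r + 12k = 1429.223 → ⌈·⌉ = 1430
j=14: r + 13k = 1547.689666… → ⌈·⌉ = 1548
j=15: r + 14k = 1666.156333… → ⌈·⌉ = 1667

8, 127, 245, 364, 482, 600, 719, 837, 956, 1074, 1193, 1311, 1430, 1548, 1667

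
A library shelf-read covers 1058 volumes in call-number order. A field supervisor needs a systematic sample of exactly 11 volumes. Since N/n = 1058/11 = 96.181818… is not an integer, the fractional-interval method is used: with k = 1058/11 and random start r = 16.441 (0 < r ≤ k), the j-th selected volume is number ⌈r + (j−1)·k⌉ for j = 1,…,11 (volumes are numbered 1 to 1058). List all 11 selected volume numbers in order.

17, 113, 209, 305, 402, 498, 594, 690, 786, 883, 979

j=1: r + 0k = 16.441 → ⌈·⌉ = 17
j=2: r + 1k = 112.622818… → ⌈·⌉ = 113
j=3: r + 2k = 208.804636… → ⌈·⌉ = 209
j=4: r + 3k = 304.986454… → ⌈·⌉ = 305
j=5: r + 4k = 401.168272… → ⌈·⌉ = 402
j=6: r + 5k = 497.350090… → ⌈·⌉ = 498
j=7: r + 6k = 593.531909… → ⌈·⌉ = 594
j=8: r + 7k = 689.713727… → ⌈·⌉ = 690
j=9: r + 8k = 785.895545… → ⌈·⌉ = 786
j=10: r + 9k = 882.077363… → ⌈·⌉ = 883
j=11: r + 10k = 978.259181… → ⌈·⌉ = 979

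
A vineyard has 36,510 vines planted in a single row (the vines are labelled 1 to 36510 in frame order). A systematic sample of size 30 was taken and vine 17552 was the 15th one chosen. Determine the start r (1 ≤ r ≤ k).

514

k = 36510/30 = 1217
r = 17552 − (15−1)×1217 = 17552 − 17038 = 514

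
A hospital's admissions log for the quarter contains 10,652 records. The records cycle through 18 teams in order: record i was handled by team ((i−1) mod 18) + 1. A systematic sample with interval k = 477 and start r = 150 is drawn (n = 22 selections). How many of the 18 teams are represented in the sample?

Consecutive selections differ by k = 477, so their team numbers differ by 477 mod 18 = 9.
gcd(477, 18) = 9, so the sample visits 18/9 = 2 distinct residues mod 18.
Start 150 is team 6; the teams hit are 6, 15.

2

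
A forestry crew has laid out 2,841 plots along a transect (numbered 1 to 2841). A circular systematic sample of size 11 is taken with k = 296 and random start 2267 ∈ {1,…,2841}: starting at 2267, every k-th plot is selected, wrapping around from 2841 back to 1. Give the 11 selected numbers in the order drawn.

2267, 2563, 18, 314, 610, 906, 1202, 1498, 1794, 2090, 2386

Selection 1: 2267
Selection 2: 2267 + 296 = 2563
Selection 3: 2563 + 296 = 2859 → 2859 − 2841 = 18
Selection 4: 18 + 296 = 314
Selection 5: 314 + 296 = 610
Selection 6: 610 + 296 = 906
Selection 7: 906 + 296 = 1202
Selection 8: 1202 + 296 = 1498
Selection 9: 1498 + 296 = 1794
Selection 10: 1794 + 296 = 2090
Selection 11: 2090 + 296 = 2386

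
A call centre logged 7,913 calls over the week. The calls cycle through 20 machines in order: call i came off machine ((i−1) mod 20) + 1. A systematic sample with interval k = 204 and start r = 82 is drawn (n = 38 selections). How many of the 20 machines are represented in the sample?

Consecutive selections differ by k = 204, so their machine numbers differ by 204 mod 20 = 4.
gcd(204, 20) = 4, so the sample visits 20/4 = 5 distinct residues mod 20.
Start 82 is machine 2; the machines hit are 2, 6, 10, 14, 18.

5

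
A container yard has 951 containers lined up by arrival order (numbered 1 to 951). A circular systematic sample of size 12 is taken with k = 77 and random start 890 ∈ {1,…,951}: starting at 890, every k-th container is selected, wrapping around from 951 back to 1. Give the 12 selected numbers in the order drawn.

890, 16, 93, 170, 247, 324, 401, 478, 555, 632, 709, 786

Selection 1: 890
Selection 2: 890 + 77 = 967 → 967 − 951 = 16
Selection 3: 16 + 77 = 93
Selection 4: 93 + 77 = 170
Selection 5: 170 + 77 = 247
Selection 6: 247 + 77 = 324
Selection 7: 324 + 77 = 401
Selection 8: 401 + 77 = 478
Selection 9: 478 + 77 = 555
Selection 10: 555 + 77 = 632
Selection 11: 632 + 77 = 709
Selection 12: 709 + 77 = 786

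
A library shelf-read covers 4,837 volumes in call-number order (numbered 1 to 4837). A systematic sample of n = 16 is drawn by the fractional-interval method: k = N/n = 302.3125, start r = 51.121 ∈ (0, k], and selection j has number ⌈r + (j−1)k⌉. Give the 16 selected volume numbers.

52, 354, 656, 959, 1261, 1563, 1865, 2168, 2470, 2772, 3075, 3377, 3679, 3982, 4284, 4586

j=1: r + 0k = 51.121 → ⌈·⌉ = 52
j=2: r + 1k = 353.4335 → ⌈·⌉ = 354
j=3: r + 2k = 655.746 → ⌈·⌉ = 656
j=4: r + 3k = 958.0585 → ⌈·⌉ = 959
j=5: r + 4k = 1260.371 → ⌈·⌉ = 1261
j=6: r + 5k = 1562.6835 → ⌈·⌉ = 1563
j=7: r + 6k = 1864.996 → ⌈·⌉ = 1865
j=8: r + 7k = 2167.3085 → ⌈·⌉ = 2168
j=9: r + 8k = 2469.621 → ⌈·⌉ = 2470
j=10: r + 9k = 2771.9335 → ⌈·⌉ = 2772
j=11: r + 10k = 3074.246 → ⌈·⌉ = 3075
j=12: r + 11k = 3376.5585 → ⌈·⌉ = 3377
j=13: r + 12k = 3678.871 → ⌈·⌉ = 3679
j=14: r + 13k = 3981.1835 → ⌈·⌉ = 3982
j=15: r + 14k = 4283.496 → ⌈·⌉ = 4284
j=16: r + 15k = 4585.8085 → ⌈·⌉ = 4586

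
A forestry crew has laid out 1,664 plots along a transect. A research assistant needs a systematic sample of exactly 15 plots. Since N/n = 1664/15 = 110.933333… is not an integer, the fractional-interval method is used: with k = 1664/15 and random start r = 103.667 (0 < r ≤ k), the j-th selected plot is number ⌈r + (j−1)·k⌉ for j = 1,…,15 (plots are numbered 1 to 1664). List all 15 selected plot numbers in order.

104, 215, 326, 437, 548, 659, 770, 881, 992, 1103, 1214, 1324, 1435, 1546, 1657

j=1: r + 0k = 103.667 → ⌈·⌉ = 104
j=2: r + 1k = 214.600333… → ⌈·⌉ = 215
j=3: r + 2k = 325.533666… → ⌈·⌉ = 326
j=4: r + 3k = 436.467 → ⌈·⌉ = 437
j=5: r + 4k = 547.400333… → ⌈·⌉ = 548
j=6: r + 5k = 658.333666… → ⌈·⌉ = 659
j=7: r + 6k = 769.267 → ⌈·⌉ = 770
j=8: r + 7k = 880.200333… → ⌈·⌉ = 881
j=9: r + 8k = 991.133666… → ⌈·⌉ = 992
j=10: r + 9k = 1102.067 → ⌈·⌉ = 1103
j=11: r + 10k = 1213.000333… → ⌈·⌉ = 1214
j=12: r + 11k = 1323.933666… → ⌈·⌉ = 1324
j=13: r + 12k = 1434.867 → ⌈·⌉ = 1435
j=14: r + 13k = 1545.800333… → ⌈·⌉ = 1546
j=15: r + 14k = 1656.733666… → ⌈·⌉ = 1657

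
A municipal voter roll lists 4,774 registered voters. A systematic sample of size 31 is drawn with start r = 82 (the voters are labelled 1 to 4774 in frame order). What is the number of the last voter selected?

k = 4774/31 = 154
31st selection = r + (31−1)·k = 82 + 30×154 = 82 + 4620 = 4702

4702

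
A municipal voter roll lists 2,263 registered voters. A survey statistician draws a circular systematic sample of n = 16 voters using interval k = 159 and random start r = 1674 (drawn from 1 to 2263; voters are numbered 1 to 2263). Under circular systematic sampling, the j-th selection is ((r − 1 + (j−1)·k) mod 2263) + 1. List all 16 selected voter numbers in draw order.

1674, 1833, 1992, 2151, 47, 206, 365, 524, 683, 842, 1001, 1160, 1319, 1478, 1637, 1796

Selection 1: 1674
Selection 2: 1674 + 159 = 1833
Selection 3: 1833 + 159 = 1992
Selection 4: 1992 + 159 = 2151
Selection 5: 2151 + 159 = 2310 → 2310 − 2263 = 47
Selection 6: 47 + 159 = 206
Selection 7: 206 + 159 = 365
Selection 8: 365 + 159 = 524
Selection 9: 524 + 159 = 683
Selection 10: 683 + 159 = 842
Selection 11: 842 + 159 = 1001
Selection 12: 1001 + 159 = 1160
Selection 13: 1160 + 159 = 1319
Selection 14: 1319 + 159 = 1478
Selection 15: 1478 + 159 = 1637
Selection 16: 1637 + 159 = 1796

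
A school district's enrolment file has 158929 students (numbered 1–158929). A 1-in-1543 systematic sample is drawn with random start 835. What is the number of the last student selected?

158221

k = 1543
103rd selection = r + (103−1)·k = 835 + 102×1543 = 835 + 157386 = 158221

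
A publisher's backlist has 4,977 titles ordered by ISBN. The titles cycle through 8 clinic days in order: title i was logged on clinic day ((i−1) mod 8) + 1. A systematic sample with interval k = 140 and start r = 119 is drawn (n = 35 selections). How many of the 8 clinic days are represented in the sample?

2

Consecutive selections differ by k = 140, so their clinic day numbers differ by 140 mod 8 = 4.
gcd(140, 8) = 4, so the sample visits 8/4 = 2 distinct residues mod 8.
Start 119 is clinic day 7; the clinic days hit are 3, 7.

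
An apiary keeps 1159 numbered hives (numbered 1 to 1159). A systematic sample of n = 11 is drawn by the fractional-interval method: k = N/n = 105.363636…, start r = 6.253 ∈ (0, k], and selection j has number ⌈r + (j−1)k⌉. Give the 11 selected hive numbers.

j=1: r + 0k = 6.253 → ⌈·⌉ = 7
j=2: r + 1k = 111.616636… → ⌈·⌉ = 112
j=3: r + 2k = 216.980272… → ⌈·⌉ = 217
j=4: r + 3k = 322.343909… → ⌈·⌉ = 323
j=5: r + 4k = 427.707545… → ⌈·⌉ = 428
j=6: r + 5k = 533.071181… → ⌈·⌉ = 534
j=7: r + 6k = 638.434818… → ⌈·⌉ = 639
j=8: r + 7k = 743.798454… → ⌈·⌉ = 744
j=9: r + 8k = 849.162090… → ⌈·⌉ = 850
j=10: r + 9k = 954.525727… → ⌈·⌉ = 955
j=11: r + 10k = 1059.889363… → ⌈·⌉ = 1060

7, 112, 217, 323, 428, 534, 639, 744, 850, 955, 1060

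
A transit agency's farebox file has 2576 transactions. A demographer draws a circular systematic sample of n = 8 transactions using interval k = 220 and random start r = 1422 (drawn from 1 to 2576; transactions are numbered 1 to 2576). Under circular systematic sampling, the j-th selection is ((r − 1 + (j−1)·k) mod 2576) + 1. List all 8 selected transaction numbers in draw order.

Selection 1: 1422
Selection 2: 1422 + 220 = 1642
Selection 3: 1642 + 220 = 1862
Selection 4: 1862 + 220 = 2082
Selection 5: 2082 + 220 = 2302
Selection 6: 2302 + 220 = 2522
Selection 7: 2522 + 220 = 2742 → 2742 − 2576 = 166
Selection 8: 166 + 220 = 386

1422, 1642, 1862, 2082, 2302, 2522, 166, 386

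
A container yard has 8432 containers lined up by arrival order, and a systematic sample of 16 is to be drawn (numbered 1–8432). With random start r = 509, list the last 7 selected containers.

k = N/n = 8432/16 = 527
10th selection = 509 + 9×527 = 5252
11th: 5252 + 527 = 5779
12th: 5779 + 527 = 6306
13th: 6306 + 527 = 6833
14th: 6833 + 527 = 7360
15th: 7360 + 527 = 7887
16th: 7887 + 527 = 8414

5252, 5779, 6306, 6833, 7360, 7887, 8414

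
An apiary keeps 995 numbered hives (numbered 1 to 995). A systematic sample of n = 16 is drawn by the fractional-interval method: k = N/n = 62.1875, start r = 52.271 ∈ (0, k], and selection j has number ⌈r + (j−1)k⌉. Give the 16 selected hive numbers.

53, 115, 177, 239, 302, 364, 426, 488, 550, 612, 675, 737, 799, 861, 923, 986

j=1: r + 0k = 52.271 → ⌈·⌉ = 53
j=2: r + 1k = 114.4585 → ⌈·⌉ = 115
j=3: r + 2k = 176.646 → ⌈·⌉ = 177
j=4: r + 3k = 238.8335 → ⌈·⌉ = 239
j=5: r + 4k = 301.021 → ⌈·⌉ = 302
j=6: r + 5k = 363.2085 → ⌈·⌉ = 364
j=7: r + 6k = 425.396 → ⌈·⌉ = 426
j=8: r + 7k = 487.5835 → ⌈·⌉ = 488
j=9: r + 8k = 549.771 → ⌈·⌉ = 550
j=10: r + 9k = 611.9585 → ⌈·⌉ = 612
j=11: r + 10k = 674.146 → ⌈·⌉ = 675
j=12: r + 11k = 736.3335 → ⌈·⌉ = 737
j=13: r + 12k = 798.521 → ⌈·⌉ = 799
j=14: r + 13k = 860.7085 → ⌈·⌉ = 861
j=15: r + 14k = 922.896 → ⌈·⌉ = 923
j=16: r + 15k = 985.0835 → ⌈·⌉ = 986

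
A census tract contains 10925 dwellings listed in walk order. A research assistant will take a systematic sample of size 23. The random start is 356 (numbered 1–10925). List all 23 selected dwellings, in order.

k = N/n = 10925/23 = 475
dwelling 1: 356
dwelling 2: 356 + 475 = 831
dwelling 3: 831 + 475 = 1306
dwelling 4: 1306 + 475 = 1781
dwelling 5: 1781 + 475 = 2256
dwelling 6: 2256 + 475 = 2731
dwelling 7: 2731 + 475 = 3206
dwelling 8: 3206 + 475 = 3681
dwelling 9: 3681 + 475 = 4156
dwelling 10: 4156 + 475 = 4631
dwelling 11: 4631 + 475 = 5106
dwelling 12: 5106 + 475 = 5581
dwelling 13: 5581 + 475 = 6056
dwelling 14: 6056 + 475 = 6531
dwelling 15: 6531 + 475 = 7006
dwelling 16: 7006 + 475 = 7481
dwelling 17: 7481 + 475 = 7956
dwelling 18: 7956 + 475 = 8431
dwelling 19: 8431 + 475 = 8906
dwelling 20: 8906 + 475 = 9381
dwelling 21: 9381 + 475 = 9856
dwelling 22: 9856 + 475 = 10331
dwelling 23: 10331 + 475 = 10806

356, 831, 1306, 1781, 2256, 2731, 3206, 3681, 4156, 4631, 5106, 5581, 6056, 6531, 7006, 7481, 7956, 8431, 8906, 9381, 9856, 10331, 10806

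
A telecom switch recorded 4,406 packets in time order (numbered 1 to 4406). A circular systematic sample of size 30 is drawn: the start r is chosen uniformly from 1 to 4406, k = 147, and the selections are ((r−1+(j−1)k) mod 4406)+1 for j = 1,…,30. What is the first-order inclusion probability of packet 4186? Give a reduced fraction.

For each position j, as r ranges over 1…4406 the j-th selection hits every packet exactly once, so packet 4186 is selected for exactly 30 of the 4406 starts.
Inclusion probability = 30/4406 = 15/2203.

15/2203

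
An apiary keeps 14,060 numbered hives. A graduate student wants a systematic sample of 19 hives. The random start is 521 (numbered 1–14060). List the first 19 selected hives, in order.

521, 1261, 2001, 2741, 3481, 4221, 4961, 5701, 6441, 7181, 7921, 8661, 9401, 10141, 10881, 11621, 12361, 13101, 13841

k = N/n = 14060/19 = 740
hive 1: 521
hive 2: 521 + 740 = 1261
hive 3: 1261 + 740 = 2001
hive 4: 2001 + 740 = 2741
hive 5: 2741 + 740 = 3481
hive 6: 3481 + 740 = 4221
hive 7: 4221 + 740 = 4961
hive 8: 4961 + 740 = 5701
hive 9: 5701 + 740 = 6441
hive 10: 6441 + 740 = 7181
hive 11: 7181 + 740 = 7921
hive 12: 7921 + 740 = 8661
hive 13: 8661 + 740 = 9401
hive 14: 9401 + 740 = 10141
hive 15: 10141 + 740 = 10881
hive 16: 10881 + 740 = 11621
hive 17: 11621 + 740 = 12361
hive 18: 12361 + 740 = 13101
hive 19: 13101 + 740 = 13841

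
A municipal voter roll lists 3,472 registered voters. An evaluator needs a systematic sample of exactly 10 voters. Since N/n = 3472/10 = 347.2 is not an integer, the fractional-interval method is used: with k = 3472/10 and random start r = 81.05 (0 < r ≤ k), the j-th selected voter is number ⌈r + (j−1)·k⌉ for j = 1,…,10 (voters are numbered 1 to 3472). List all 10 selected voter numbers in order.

j=1: r + 0k = 81.05 → ⌈·⌉ = 82
j=2: r + 1k = 428.25 → ⌈·⌉ = 429
j=3: r + 2k = 775.45 → ⌈·⌉ = 776
j=4: r + 3k = 1122.65 → ⌈·⌉ = 1123
j=5: r + 4k = 1469.85 → ⌈·⌉ = 1470
j=6: r + 5k = 1817.05 → ⌈·⌉ = 1818
j=7: r + 6k = 2164.25 → ⌈·⌉ = 2165
j=8: r + 7k = 2511.45 → ⌈·⌉ = 2512
j=9: r + 8k = 2858.65 → ⌈·⌉ = 2859
j=10: r + 9k = 3205.85 → ⌈·⌉ = 3206

82, 429, 776, 1123, 1470, 1818, 2165, 2512, 2859, 3206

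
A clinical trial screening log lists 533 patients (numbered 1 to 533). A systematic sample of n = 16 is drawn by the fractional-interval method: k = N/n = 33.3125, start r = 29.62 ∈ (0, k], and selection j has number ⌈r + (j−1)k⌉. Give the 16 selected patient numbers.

30, 63, 97, 130, 163, 197, 230, 263, 297, 330, 363, 397, 430, 463, 496, 530

j=1: r + 0k = 29.62 → ⌈·⌉ = 30
j=2: r + 1k = 62.9325 → ⌈·⌉ = 63
j=3: r + 2k = 96.245 → ⌈·⌉ = 97
j=4: r + 3k = 129.5575 → ⌈·⌉ = 130
j=5: r + 4k = 162.87 → ⌈·⌉ = 163
j=6: r + 5k = 196.1825 → ⌈·⌉ = 197
j=7: r + 6k = 229.495 → ⌈·⌉ = 230
j=8: r + 7k = 262.8075 → ⌈·⌉ = 263
j=9: r + 8k = 296.12 → ⌈·⌉ = 297
j=10: r + 9k = 329.4325 → ⌈·⌉ = 330
j=11: r + 10k = 362.745 → ⌈·⌉ = 363
j=12: r + 11k = 396.0575 → ⌈·⌉ = 397
j=13: r + 12k = 429.37 → ⌈·⌉ = 430
j=14: r + 13k = 462.6825 → ⌈·⌉ = 463
j=15: r + 14k = 495.995 → ⌈·⌉ = 496
j=16: r + 15k = 529.3075 → ⌈·⌉ = 530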